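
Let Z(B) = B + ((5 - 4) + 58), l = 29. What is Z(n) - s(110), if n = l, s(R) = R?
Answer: -22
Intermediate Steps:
n = 29
Z(B) = 59 + B (Z(B) = B + (1 + 58) = B + 59 = 59 + B)
Z(n) - s(110) = (59 + 29) - 1*110 = 88 - 110 = -22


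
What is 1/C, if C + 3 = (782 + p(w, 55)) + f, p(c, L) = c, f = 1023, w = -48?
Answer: 1/1754 ≈ 0.00057013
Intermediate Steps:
C = 1754 (C = -3 + ((782 - 48) + 1023) = -3 + (734 + 1023) = -3 + 1757 = 1754)
1/C = 1/1754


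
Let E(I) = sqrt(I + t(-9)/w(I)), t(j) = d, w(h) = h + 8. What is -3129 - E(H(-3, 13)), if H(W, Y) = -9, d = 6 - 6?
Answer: -3129 - 3*I ≈ -3129.0 - 3.0*I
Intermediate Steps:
d = 0
w(h) = 8 + h
t(j) = 0
E(I) = sqrt(I) (E(I) = sqrt(I + 0/(8 + I)) = sqrt(I + 0) = sqrt(I))
-3129 - E(H(-3, 13)) = -3129 - sqrt(-9) = -3129 - 3*I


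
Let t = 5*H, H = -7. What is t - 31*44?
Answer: -1399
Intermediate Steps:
t = -35 (t = 5*(-7) = -35)
t - 31*44 = -35 - 31*44 = -35 - 1364 = -1399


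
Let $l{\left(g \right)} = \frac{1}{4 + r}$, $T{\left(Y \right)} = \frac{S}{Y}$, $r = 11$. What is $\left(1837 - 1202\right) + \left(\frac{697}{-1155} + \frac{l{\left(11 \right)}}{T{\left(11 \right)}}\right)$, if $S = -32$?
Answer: $\frac{7815483}{12320} \approx 634.37$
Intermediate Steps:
$T{\left(Y \right)} = - \frac{32}{Y}$
$l{\left(g \right)} = \frac{1}{15}$ ($l{\left(g \right)} = \frac{1}{4 + 11} = \frac{1}{15}$)
$\left(1837 - 1202\right) + \left(\frac{697}{-1155} + \frac{l{\left(11 \right)}}{T{\left(11 \right)}}\right) = \left(1837 - 1202\right) + \left(\frac{697}{-1155} + \frac{1}{15 \left(- \frac{32}{11}\right)}\right) = 635 + \left(697 \left(- \frac{1}{1155}\right) + \frac{1}{15 \left(\left(-32\right) \frac{1}{11}\right)}\right) = 635 - \left(\frac{697}{1155} - \frac{1}{15 \left(- \frac{32}{11}\right)}\right) = 635 + \left(- \frac{697}{1155} + \frac{1}{15} \left(- \frac{11}{32}\right)\right) = 635 - \frac{7717}{12320} = \frac{7815483}{12320}$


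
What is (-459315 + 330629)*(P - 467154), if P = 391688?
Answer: 9711417676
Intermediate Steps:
(-459315 + 330629)*(P - 467154) = (-459315 + 330629)*(391688 - 467154) = -128686*(-75466) = 9711417676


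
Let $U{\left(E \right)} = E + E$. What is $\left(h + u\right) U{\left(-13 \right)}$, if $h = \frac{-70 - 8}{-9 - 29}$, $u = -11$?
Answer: $\frac{4420}{19} \approx 232.63$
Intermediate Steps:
$h = \frac{39}{19}$ ($h = - \frac{78}{-38} = \left(-78\right) \left(- \frac{1}{38}\right) = \frac{39}{19} \approx 2.0526$)
$U{\left(E \right)} = 2 E$
$\left(h + u\right) U{\left(-13 \right)} = \left(\frac{39}{19} - 11\right) 2 \left(-13\right) = \left(- \frac{170}{19}\right) \left(-26\right) = \frac{4420}{19}$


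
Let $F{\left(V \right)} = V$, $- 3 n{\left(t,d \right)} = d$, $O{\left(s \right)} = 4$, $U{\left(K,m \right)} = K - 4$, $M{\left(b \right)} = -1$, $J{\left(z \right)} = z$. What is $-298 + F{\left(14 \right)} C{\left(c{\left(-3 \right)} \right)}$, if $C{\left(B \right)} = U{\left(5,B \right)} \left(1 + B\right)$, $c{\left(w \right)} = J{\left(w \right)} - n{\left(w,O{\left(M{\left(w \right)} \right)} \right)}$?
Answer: $- \frac{922}{3} \approx -307.33$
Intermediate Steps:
$U{\left(K,m \right)} = -4 + K$ ($U{\left(K,m \right)} = K - 4 = -4 + K$)
$n{\left(t,d \right)} = - \frac{d}{3}$
$c{\left(w \right)} = \frac{4}{3} + w$ ($c{\left(w \right)} = w - \left(- \frac{1}{3}\right) 4 = w - - \frac{4}{3} = w + \frac{4}{3} = \frac{4}{3} + w$)
$C{\left(B \right)} = 1 + B$ ($C{\left(B \right)} = \left(-4 + 5\right) \left(1 + B\right) = 1 \left(1 + B\right) = 1 + B$)
$-298 + F{\left(14 \right)} C{\left(c{\left(-3 \right)} \right)} = -298 + 14 \left(1 + \left(\frac{4}{3} - 3\right)\right) = -298 + 14 \left(1 - \frac{5}{3}\right) = -298 + 14 \left(- \frac{2}{3}\right) = -298 - \frac{28}{3} = - \frac{922}{3}$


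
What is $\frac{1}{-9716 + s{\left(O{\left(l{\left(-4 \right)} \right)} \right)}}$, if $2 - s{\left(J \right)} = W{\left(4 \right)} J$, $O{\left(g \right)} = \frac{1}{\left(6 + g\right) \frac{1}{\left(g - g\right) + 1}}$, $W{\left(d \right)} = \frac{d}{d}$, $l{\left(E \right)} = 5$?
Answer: $- \frac{11}{106855} \approx -0.00010294$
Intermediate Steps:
$W{\left(d \right)} = 1$
$O{\left(g \right)} = \frac{1}{6 + g}$ ($O{\left(g \right)} = \frac{1}{\left(6 + g\right) \frac{1}{0 + 1}} = \frac{1}{\left(6 + g\right) 1^{-1}} = \frac{1}{\left(6 + g\right) 1} = \frac{1}{6 + g}$)
$s{\left(J \right)} = 2 - J$ ($s{\left(J \right)} = 2 - 1 J = 2 - J$)
$\frac{1}{-9716 + s{\left(O{\left(l{\left(-4 \right)} \right)} \right)}} = \frac{1}{-9716 + \left(2 - \frac{1}{6 + 5}\right)} = \frac{1}{-9716 + \left(2 - \frac{1}{11}\right)} = \frac{1}{-9716 + \frac{21}{11}} = \frac{1}{- \frac{106855}{11}} = - \frac{11}{106855}$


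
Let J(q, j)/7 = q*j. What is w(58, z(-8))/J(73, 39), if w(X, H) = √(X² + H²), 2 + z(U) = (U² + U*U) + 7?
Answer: √21053/19929 ≈ 0.0072807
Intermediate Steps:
J(q, j) = 7*j*q (J(q, j) = 7*(q*j) = 7*(j*q) = 7*j*q)
z(U) = 5 + 2*U² (z(U) = -2 + ((U² + U*U) + 7) = -2 + ((U² + U²) + 7) = -2 + (2*U² + 7) = -2 + (7 + 2*U²) = 5 + 2*U²)
w(X, H) = √(H² + X²)
w(58, z(-8))/J(73, 39) = √((5 + 2*(-8)²)² + 58²)/((7*39*73)) = √((5 + 2*64)² + 3364)/19929 = √((5 + 128)² + 3364)*(1/19929) = √(133² + 3364)*(1/19929) = √(17689 + 3364)*(1/19929) = √21053*(1/19929) = √21053/19929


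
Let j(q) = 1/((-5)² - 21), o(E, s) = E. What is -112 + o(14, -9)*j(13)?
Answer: -217/2 ≈ -108.50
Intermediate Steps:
j(q) = ¼ (j(q) = 1/(25 - 21) = 1/4 = ¼)
-112 + o(14, -9)*j(13) = -112 + 14*(¼) = -112 + 7/2 = -217/2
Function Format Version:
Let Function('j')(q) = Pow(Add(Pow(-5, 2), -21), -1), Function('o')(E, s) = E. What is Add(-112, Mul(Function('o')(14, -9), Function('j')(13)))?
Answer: Rational(-217, 2) ≈ -108.50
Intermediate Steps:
Function('j')(q) = Rational(1, 4) (Function('j')(q) = Pow(Add(25, -21), -1) = Pow(4, -1) = Rational(1, 4))
Add(-112, Mul(Function('o')(14, -9), Function('j')(13))) = Add(-112, Mul(14, Rational(1, 4))) = Add(-112, Rational(7, 2)) = Rational(-217, 2)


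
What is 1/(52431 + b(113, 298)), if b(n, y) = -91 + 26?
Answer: 1/52366 ≈ 1.9096e-5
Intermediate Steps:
b(n, y) = -65
1/(52431 + b(113, 298)) = 1/(52431 - 65) = 1/52366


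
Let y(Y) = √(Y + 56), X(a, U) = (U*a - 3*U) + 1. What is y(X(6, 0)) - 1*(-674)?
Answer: 674 + √57 ≈ 681.55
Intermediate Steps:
X(a, U) = 1 - 3*U + U*a (X(a, U) = (-3*U + U*a) + 1 = 1 - 3*U + U*a)
y(Y) = √(56 + Y)
y(X(6, 0)) - 1*(-674) = √(56 + (1 - 3*0 + 0*6)) - 1*(-674) = √(56 + (1 + 0 + 0)) + 674 = √(56 + 1) + 674 = √57 + 674 = 674 + √57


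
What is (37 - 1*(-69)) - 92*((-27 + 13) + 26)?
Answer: -998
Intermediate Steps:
(37 - 1*(-69)) - 92*((-27 + 13) + 26) = (37 + 69) - 92*(-14 + 26) = 106 - 92*12 = 106 - 1104 = -998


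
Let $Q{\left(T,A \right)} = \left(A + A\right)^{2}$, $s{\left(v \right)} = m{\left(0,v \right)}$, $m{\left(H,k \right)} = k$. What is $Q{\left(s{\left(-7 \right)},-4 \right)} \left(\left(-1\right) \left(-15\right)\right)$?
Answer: $960$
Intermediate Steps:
$s{\left(v \right)} = v$
$Q{\left(T,A \right)} = 4 A^{2}$ ($Q{\left(T,A \right)} = \left(2 A\right)^{2} = 4 A^{2}$)
$Q{\left(s{\left(-7 \right)},-4 \right)} \left(\left(-1\right) \left(-15\right)\right) = 4 \left(-4\right)^{2} \left(\left(-1\right) \left(-15\right)\right) = 4 \cdot 16 \cdot 15 = 64 \cdot 15 = 960$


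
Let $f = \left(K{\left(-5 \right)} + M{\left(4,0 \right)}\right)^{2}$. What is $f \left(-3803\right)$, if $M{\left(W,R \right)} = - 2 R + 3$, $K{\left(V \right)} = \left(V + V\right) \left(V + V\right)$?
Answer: $-40346027$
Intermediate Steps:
$K{\left(V \right)} = 4 V^{2}$ ($K{\left(V \right)} = 2 V 2 V = 4 V^{2}$)
$M{\left(W,R \right)} = 3 - 2 R$
$f = 10609$ ($f = \left(4 \left(-5\right)^{2} + \left(3 - 0\right)\right)^{2} = \left(4 \cdot 25 + \left(3 + 0\right)\right)^{2} = \left(100 + 3\right)^{2} = 103^{2} = 10609$)
$f \left(-3803\right) = 10609 \left(-3803\right) = -40346027$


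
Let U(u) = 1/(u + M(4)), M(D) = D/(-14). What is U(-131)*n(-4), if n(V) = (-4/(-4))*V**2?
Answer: -112/919 ≈ -0.12187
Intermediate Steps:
M(D) = -D/14 (M(D) = D*(-1/14) = -D/14)
n(V) = V**2 (n(V) = (-4*(-1/4))*V**2 = 1*V**2 = V**2)
U(u) = 1/(-2/7 + u) (U(u) = 1/(u - 1/14*4) = 1/(u - 2/7) = 1/(-2/7 + u))
U(-131)*n(-4) = (7/(-2 + 7*(-131)))*(-4)**2 = (7/(-2 - 917))*16 = (7/(-919))*16 = (7*(-1/919))*16 = -7/919*16 = -112/919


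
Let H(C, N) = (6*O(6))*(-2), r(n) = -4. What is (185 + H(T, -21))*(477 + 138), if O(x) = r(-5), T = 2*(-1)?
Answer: 143295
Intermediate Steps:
T = -2
O(x) = -4
H(C, N) = 48 (H(C, N) = (6*(-4))*(-2) = -24*(-2) = 48)
(185 + H(T, -21))*(477 + 138) = (185 + 48)*(477 + 138) = 233*615 = 143295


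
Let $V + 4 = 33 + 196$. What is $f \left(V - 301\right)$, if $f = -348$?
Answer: $26448$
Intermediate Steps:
$V = 225$ ($V = -4 + \left(33 + 196\right) = -4 + 229 = 225$)
$f \left(V - 301\right) = - 348 \left(225 - 301\right) = \left(-348\right) \left(-76\right) = 26448$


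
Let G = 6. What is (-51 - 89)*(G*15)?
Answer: -12600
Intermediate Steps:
(-51 - 89)*(G*15) = (-51 - 89)*(6*15) = -140*90 = -12600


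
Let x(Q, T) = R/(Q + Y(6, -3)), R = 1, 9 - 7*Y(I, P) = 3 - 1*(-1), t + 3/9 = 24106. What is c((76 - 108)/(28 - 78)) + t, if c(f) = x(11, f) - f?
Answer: 148246439/6150 ≈ 24105.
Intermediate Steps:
t = 72317/3 (t = -⅓ + 24106 = 72317/3 ≈ 24106.)
Y(I, P) = 5/7 (Y(I, P) = 9/7 - (3 - 1*(-1))/7 = 9/7 - (3 + 1)/7 = 9/7 - ⅐*4 = 9/7 - 4/7 = 5/7)
x(Q, T) = 1/(5/7 + Q) (x(Q, T) = 1/(Q + 5/7) = 1/(5/7 + Q))
c(f) = 7/82 - f (c(f) = 7/(5 + 7*11) - f = 7/(5 + 77) - f = 7/82 - f)
c((76 - 108)/(28 - 78)) + t = (7/82 - (76 - 108)/(28 - 78)) + 72317/3 = (7/82 - (-32)/(-50)) + 72317/3 = (7/82 - (-32)*(-1)/50) + 72317/3 = (7/82 - 1*16/25) + 72317/3 = (7/82 - 16/25) + 72317/3 = -1137/2050 + 72317/3 = 148246439/6150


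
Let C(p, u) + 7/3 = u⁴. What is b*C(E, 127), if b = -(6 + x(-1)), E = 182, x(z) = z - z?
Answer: -1560867832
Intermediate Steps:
x(z) = 0
C(p, u) = -7/3 + u⁴
b = -6 (b = -(6 + 0) = -1*6 = -6)
b*C(E, 127) = -6*(-7/3 + 127⁴) = -6*(-7/3 + 260144641) = -6*780433916/3 = -1560867832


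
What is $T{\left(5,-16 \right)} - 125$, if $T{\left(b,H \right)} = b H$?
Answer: $-205$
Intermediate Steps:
$T{\left(b,H \right)} = H b$
$T{\left(5,-16 \right)} - 125 = \left(-16\right) 5 - 125 = -80 - 125 = -205$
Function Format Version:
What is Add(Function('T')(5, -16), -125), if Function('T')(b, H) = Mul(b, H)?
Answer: -205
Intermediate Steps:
Function('T')(b, H) = Mul(H, b)
Add(Function('T')(5, -16), -125) = Add(Mul(-16, 5), -125) = Add(-80, -125) = -205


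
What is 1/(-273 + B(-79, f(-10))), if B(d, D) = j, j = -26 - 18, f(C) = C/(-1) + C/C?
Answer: -1/317 ≈ -0.0031546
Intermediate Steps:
f(C) = 1 - C (f(C) = C*(-1) + 1 = -C + 1 = 1 - C)
j = -44
B(d, D) = -44
1/(-273 + B(-79, f(-10))) = 1/(-273 - 44) = 1/(-317) = -1/317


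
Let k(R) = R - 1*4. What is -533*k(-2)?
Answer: 3198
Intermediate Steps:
k(R) = -4 + R (k(R) = R - 4 = -4 + R)
-533*k(-2) = -533*(-4 - 2) = -533*(-6) = 3198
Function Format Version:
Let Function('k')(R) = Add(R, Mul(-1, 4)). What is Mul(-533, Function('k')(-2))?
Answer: 3198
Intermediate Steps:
Function('k')(R) = Add(-4, R) (Function('k')(R) = Add(R, -4) = Add(-4, R))
Mul(-533, Function('k')(-2)) = Mul(-533, Add(-4, -2)) = Mul(-533, -6) = 3198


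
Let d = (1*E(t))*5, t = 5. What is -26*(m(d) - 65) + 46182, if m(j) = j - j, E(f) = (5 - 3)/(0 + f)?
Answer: 47872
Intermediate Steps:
E(f) = 2/f
d = 2 (d = (1*(2/5))*5 = (2/5)*5 = 2)
m(j) = 0
-26*(m(d) - 65) + 46182 = -26*(0 - 65) + 46182 = -26*(-65) + 46182 = 1690 + 46182 = 47872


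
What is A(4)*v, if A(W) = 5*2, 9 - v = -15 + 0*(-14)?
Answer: 240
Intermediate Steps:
v = 24 (v = 9 - (-15 + 0*(-14)) = 9 - (-15 + 0) = 9 - 1*(-15) = 9 + 15 = 24)
A(W) = 10
A(4)*v = 10*24 = 240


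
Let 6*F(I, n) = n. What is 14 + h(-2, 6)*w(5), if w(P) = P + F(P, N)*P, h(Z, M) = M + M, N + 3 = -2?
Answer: 24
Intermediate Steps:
N = -5 (N = -3 - 2 = -5)
h(Z, M) = 2*M
F(I, n) = n/6
w(P) = P/6 (w(P) = P + ((⅙)*(-5))*P = P - 5*P/6 = P/6)
14 + h(-2, 6)*w(5) = 14 + (2*6)*((⅙)*5) = 14 + 12*(⅚) = 14 + 10 = 24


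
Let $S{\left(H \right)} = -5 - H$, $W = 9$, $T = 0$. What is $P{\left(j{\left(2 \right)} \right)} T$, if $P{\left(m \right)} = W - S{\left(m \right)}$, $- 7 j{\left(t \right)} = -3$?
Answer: $0$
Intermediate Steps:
$j{\left(t \right)} = \frac{3}{7}$ ($j{\left(t \right)} = \left(- \frac{1}{7}\right) \left(-3\right) = \frac{3}{7}$)
$P{\left(m \right)} = 14 + m$ ($P{\left(m \right)} = 9 - \left(-5 - m\right) = 9 + \left(5 + m\right) = 14 + m$)
$P{\left(j{\left(2 \right)} \right)} T = \left(14 + \frac{3}{7}\right) 0 = \frac{101}{7} \cdot 0 = 0$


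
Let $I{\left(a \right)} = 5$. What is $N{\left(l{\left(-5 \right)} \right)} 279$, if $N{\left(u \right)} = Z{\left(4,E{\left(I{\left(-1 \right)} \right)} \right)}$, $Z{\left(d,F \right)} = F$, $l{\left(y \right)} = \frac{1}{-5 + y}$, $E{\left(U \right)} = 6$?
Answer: $1674$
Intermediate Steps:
$N{\left(u \right)} = 6$
$N{\left(l{\left(-5 \right)} \right)} 279 = 6 \cdot 279 = 1674$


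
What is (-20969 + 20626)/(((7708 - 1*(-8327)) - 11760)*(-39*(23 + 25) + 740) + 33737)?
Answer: 49/686509 ≈ 7.1376e-5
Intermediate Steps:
(-20969 + 20626)/(((7708 - 1*(-8327)) - 11760)*(-39*(23 + 25) + 740) + 33737) = -343/(((7708 + 8327) - 11760)*(-39*48 + 740) + 33737) = -343/((16035 - 11760)*(-1872 + 740) + 33737) = -343/(4275*(-1132) + 33737) = -343/(-4839300 + 33737) = -343/(-4805563) = -343*(-1/4805563) = 49/686509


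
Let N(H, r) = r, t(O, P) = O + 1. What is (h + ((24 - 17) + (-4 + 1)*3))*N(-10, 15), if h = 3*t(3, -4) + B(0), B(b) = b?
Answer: 150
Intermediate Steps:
t(O, P) = 1 + O
h = 12 (h = 3*(1 + 3) + 0 = 3*4 + 0 = 12 + 0 = 12)
(h + ((24 - 17) + (-4 + 1)*3))*N(-10, 15) = (12 + ((24 - 17) + (-4 + 1)*3))*15 = (12 + (7 - 3*3))*15 = (12 + (7 - 9))*15 = (12 - 2)*15 = 10*15 = 150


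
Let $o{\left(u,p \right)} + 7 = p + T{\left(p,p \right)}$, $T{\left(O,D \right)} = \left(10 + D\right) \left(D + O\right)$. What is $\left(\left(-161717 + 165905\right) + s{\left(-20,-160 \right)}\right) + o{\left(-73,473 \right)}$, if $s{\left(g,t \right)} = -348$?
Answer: $461224$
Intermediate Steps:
$o{\left(u,p \right)} = -7 + 2 p^{2} + 21 p$ ($o{\left(u,p \right)} = -7 + \left(p + \left(p^{2} + 10 p + 10 p + p p\right)\right) = -7 + \left(p + \left(p^{2} + 10 p + 10 p + p^{2}\right)\right) = -7 + \left(p + \left(2 p^{2} + 20 p\right)\right) = -7 + \left(2 p^{2} + 21 p\right) = -7 + 2 p^{2} + 21 p$)
$\left(\left(-161717 + 165905\right) + s{\left(-20,-160 \right)}\right) + o{\left(-73,473 \right)} = \left(\left(-161717 + 165905\right) - 348\right) + \left(-7 + 2 \cdot 473^{2} + 21 \cdot 473\right) = \left(4188 - 348\right) + \left(-7 + 2 \cdot 223729 + 9933\right) = 3840 + \left(-7 + 447458 + 9933\right) = 3840 + 457384 = 461224$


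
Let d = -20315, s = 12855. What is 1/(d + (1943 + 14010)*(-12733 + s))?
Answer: 1/1925951 ≈ 5.1922e-7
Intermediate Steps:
1/(d + (1943 + 14010)*(-12733 + s)) = 1/(-20315 + (1943 + 14010)*(-12733 + 12855)) = 1/(-20315 + 15953*122) = 1/(-20315 + 1946266) = 1/1925951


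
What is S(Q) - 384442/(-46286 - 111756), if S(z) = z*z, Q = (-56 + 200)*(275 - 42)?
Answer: 88956840279005/79021 ≈ 1.1257e+9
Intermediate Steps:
Q = 33552 (Q = 144*233 = 33552)
S(z) = z²
S(Q) - 384442/(-46286 - 111756) = 33552² - 384442/(-46286 - 111756) = 1125736704 - 384442/(-158042) = 1125736704 - 384442*(-1)/158042 = 1125736704 - 1*(-192221/79021) = 1125736704 + 192221/79021 = 88956840279005/79021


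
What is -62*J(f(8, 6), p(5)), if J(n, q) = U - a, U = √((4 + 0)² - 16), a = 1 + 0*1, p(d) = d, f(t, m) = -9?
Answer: 62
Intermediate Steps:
a = 1 (a = 1 + 0 = 1)
U = 0 (U = √(4² - 16) = √(16 - 16) = √0 = 0)
J(n, q) = -1 (J(n, q) = 0 - 1*1 = 0 - 1 = -1)
-62*J(f(8, 6), p(5)) = -62*(-1) = 62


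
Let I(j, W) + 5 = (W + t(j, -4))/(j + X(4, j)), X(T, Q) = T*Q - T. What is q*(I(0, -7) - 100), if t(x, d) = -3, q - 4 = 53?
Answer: -11685/2 ≈ -5842.5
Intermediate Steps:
q = 57 (q = 4 + 53 = 57)
X(T, Q) = -T + Q*T (X(T, Q) = Q*T - T = -T + Q*T)
I(j, W) = -5 + (-3 + W)/(-4 + 5*j) (I(j, W) = -5 + (W - 3)/(j + 4*(-1 + j)) = -5 + (-3 + W)/(j + (-4 + 4*j)) = -5 + (-3 + W)/(-4 + 5*j))
q*(I(0, -7) - 100) = 57*((17 - 7 - 25*0)/(-4 + 5*0) - 100) = 57*((17 - 7 + 0)/(-4 + 0) - 100) = 57*(10/(-4) - 100) = 57*(-¼*10 - 100) = 57*(-5/2 - 100) = 57*(-205/2) = -11685/2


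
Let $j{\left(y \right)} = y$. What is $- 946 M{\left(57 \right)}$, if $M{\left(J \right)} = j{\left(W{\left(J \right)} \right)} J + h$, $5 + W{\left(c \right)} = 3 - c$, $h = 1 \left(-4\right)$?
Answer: $3185182$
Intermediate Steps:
$h = -4$
$W{\left(c \right)} = -2 - c$ ($W{\left(c \right)} = -5 - \left(-3 + c\right) = -2 - c$)
$M{\left(J \right)} = -4 + J \left(-2 - J\right)$ ($M{\left(J \right)} = \left(-2 - J\right) J - 4 = J \left(-2 - J\right) - 4 = -4 + J \left(-2 - J\right)$)
$- 946 M{\left(57 \right)} = - 946 \left(-4 - 57 \left(2 + 57\right)\right) = - 946 \left(-4 - 57 \cdot 59\right) = - 946 \left(-4 - 3363\right) = \left(-946\right) \left(-3367\right) = 3185182$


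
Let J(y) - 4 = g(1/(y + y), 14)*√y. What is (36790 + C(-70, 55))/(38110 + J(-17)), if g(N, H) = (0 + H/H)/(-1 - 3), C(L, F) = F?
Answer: 1321703840/1367225409 + 147380*I*√17/23242831953 ≈ 0.96671 + 2.6144e-5*I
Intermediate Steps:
g(N, H) = -¼ (g(N, H) = (0 + 1)/(-4) = 1*(-¼) = -¼)
J(y) = 4 - √y/4
(36790 + C(-70, 55))/(38110 + J(-17)) = (36790 + 55)/(38110 + (4 - I*√17/4)) = 36845/(38110 + (4 - I*√17/4)) = 36845/(38114 - I*√17/4)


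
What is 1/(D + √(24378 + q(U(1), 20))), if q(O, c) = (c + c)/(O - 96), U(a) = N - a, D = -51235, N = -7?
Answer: -666055/34125011016 - √4119817/34125011016 ≈ -1.9578e-5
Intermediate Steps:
U(a) = -7 - a
q(O, c) = 2*c/(-96 + O) (q(O, c) = (2*c)/(-96 + O) = 2*c/(-96 + O))
1/(D + √(24378 + q(U(1), 20))) = 1/(-51235 + √(24378 + 2*20/(-96 + (-7 - 1*1)))) = 1/(-51235 + √(24378 + 2*20/(-96 + (-7 - 1)))) = 1/(-51235 + √(24378 + 2*20/(-96 - 8))) = 1/(-51235 + √(24378 + 2*20/(-104))) = 1/(-51235 + √(24378 + 2*20*(-1/104))) = 1/(-51235 + √(24378 - 5/13)) = 1/(-51235 + √(316909/13)) = 1/(-51235 + √4119817/13)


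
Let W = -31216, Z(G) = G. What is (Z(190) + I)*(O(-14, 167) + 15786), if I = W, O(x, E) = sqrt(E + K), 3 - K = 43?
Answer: -489776436 - 31026*sqrt(127) ≈ -4.9013e+8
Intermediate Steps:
K = -40 (K = 3 - 1*43 = 3 - 43 = -40)
O(x, E) = sqrt(-40 + E) (O(x, E) = sqrt(E - 40) = sqrt(-40 + E))
I = -31216
(Z(190) + I)*(O(-14, 167) + 15786) = (190 - 31216)*(sqrt(-40 + 167) + 15786) = -31026*(sqrt(127) + 15786) = -31026*(15786 + sqrt(127)) = -489776436 - 31026*sqrt(127)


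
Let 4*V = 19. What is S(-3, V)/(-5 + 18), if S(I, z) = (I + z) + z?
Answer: 1/2 ≈ 0.50000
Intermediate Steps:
V = 19/4 (V = (1/4)*19 = 19/4 ≈ 4.7500)
S(I, z) = I + 2*z
S(-3, V)/(-5 + 18) = (-3 + 2*(19/4))/(-5 + 18) = (-3 + 19/2)/13 = (1/13)*(13/2) = 1/2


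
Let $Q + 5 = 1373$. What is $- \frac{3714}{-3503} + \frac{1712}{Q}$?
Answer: $\frac{1384736}{599013} \approx 2.3117$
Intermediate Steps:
$Q = 1368$ ($Q = -5 + 1373 = 1368$)
$- \frac{3714}{-3503} + \frac{1712}{Q} = - \frac{3714}{-3503} + \frac{1712}{1368} = \left(-3714\right) \left(- \frac{1}{3503}\right) + 1712 \cdot \frac{1}{1368} = \frac{3714}{3503} + \frac{214}{171} = \frac{1384736}{599013}$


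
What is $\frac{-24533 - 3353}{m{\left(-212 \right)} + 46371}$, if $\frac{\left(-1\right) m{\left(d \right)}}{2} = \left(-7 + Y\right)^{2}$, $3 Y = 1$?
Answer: $- \frac{250974}{416539} \approx -0.60252$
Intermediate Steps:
$Y = \frac{1}{3}$ ($Y = \frac{1}{3} \cdot 1 = \frac{1}{3} \approx 0.33333$)
$m{\left(d \right)} = - \frac{800}{9}$ ($m{\left(d \right)} = - 2 \left(-7 + \frac{1}{3}\right)^{2} = - 2 \left(- \frac{20}{3}\right)^{2} = \left(-2\right) \frac{400}{9} = - \frac{800}{9}$)
$\frac{-24533 - 3353}{m{\left(-212 \right)} + 46371} = \frac{-24533 - 3353}{- \frac{800}{9} + 46371} = - \frac{27886}{\frac{416539}{9}} = \left(-27886\right) \frac{9}{416539} = - \frac{250974}{416539}$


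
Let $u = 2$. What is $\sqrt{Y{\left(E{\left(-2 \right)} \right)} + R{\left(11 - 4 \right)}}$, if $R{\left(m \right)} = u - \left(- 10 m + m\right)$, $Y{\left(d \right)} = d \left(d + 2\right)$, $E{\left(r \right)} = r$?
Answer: $\sqrt{65} \approx 8.0623$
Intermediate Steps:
$Y{\left(d \right)} = d \left(2 + d\right)$
$R{\left(m \right)} = 2 + 9 m$ ($R{\left(m \right)} = 2 - \left(- 10 m + m\right) = 2 - - 9 m = 2 + 9 m$)
$\sqrt{Y{\left(E{\left(-2 \right)} \right)} + R{\left(11 - 4 \right)}} = \sqrt{- 2 \left(2 - 2\right) + \left(2 + 9 \left(11 - 4\right)\right)} = \sqrt{\left(-2\right) 0 + \left(2 + 9 \left(11 - 4\right)\right)} = \sqrt{0 + \left(2 + 9 \cdot 7\right)} = \sqrt{0 + \left(2 + 63\right)} = \sqrt{0 + 65} = \sqrt{65}$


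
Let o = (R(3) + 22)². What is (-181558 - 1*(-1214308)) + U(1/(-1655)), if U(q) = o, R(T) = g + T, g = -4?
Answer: 1033191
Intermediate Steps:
R(T) = -4 + T
o = 441 (o = ((-4 + 3) + 22)² = (-1 + 22)² = 21² = 441)
U(q) = 441
(-181558 - 1*(-1214308)) + U(1/(-1655)) = (-181558 - 1*(-1214308)) + 441 = (-181558 + 1214308) + 441 = 1032750 + 441 = 1033191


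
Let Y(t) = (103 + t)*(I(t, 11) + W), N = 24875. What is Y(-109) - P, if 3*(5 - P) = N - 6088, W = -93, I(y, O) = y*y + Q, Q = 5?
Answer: -193502/3 ≈ -64501.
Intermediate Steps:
I(y, O) = 5 + y² (I(y, O) = y*y + 5 = y² + 5 = 5 + y²)
P = -18772/3 (P = 5 - (24875 - 6088)/3 = 5 - ⅓*18787 = 5 - 18787/3 = -18772/3 ≈ -6257.3)
Y(t) = (-88 + t²)*(103 + t) (Y(t) = (103 + t)*((5 + t²) - 93) = (103 + t)*(-88 + t²) = (-88 + t²)*(103 + t))
Y(-109) - P = (-9064 + (-109)³ - 88*(-109) + 103*(-109)²) - 1*(-18772/3) = (-9064 - 1295029 + 9592 + 103*11881) + 18772/3 = (-9064 - 1295029 + 9592 + 1223743) + 18772/3 = -70758 + 18772/3 = -193502/3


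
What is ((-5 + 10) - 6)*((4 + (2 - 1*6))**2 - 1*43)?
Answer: 43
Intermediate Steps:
((-5 + 10) - 6)*((4 + (2 - 1*6))**2 - 1*43) = (5 - 6)*((4 + (2 - 6))**2 - 43) = -((4 - 4)**2 - 43) = -(0**2 - 43) = -(0 - 43) = -1*(-43) = 43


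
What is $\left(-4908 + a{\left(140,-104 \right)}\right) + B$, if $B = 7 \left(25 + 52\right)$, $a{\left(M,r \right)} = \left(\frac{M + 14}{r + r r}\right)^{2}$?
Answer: $- \frac{125332343655}{28686736} \approx -4369.0$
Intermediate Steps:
$a{\left(M,r \right)} = \frac{\left(14 + M\right)^{2}}{\left(r + r^{2}\right)^{2}}$ ($a{\left(M,r \right)} = \left(\frac{14 + M}{r + r^{2}}\right)^{2} = \frac{\left(14 + M\right)^{2}}{\left(r + r^{2}\right)^{2}}$)
$B = 539$ ($B = 7 \cdot 77 = 539$)
$\left(-4908 + a{\left(140,-104 \right)}\right) + B = \left(-4908 + \frac{\left(14 + 140\right)^{2}}{10816 \left(1 - 104\right)^{2}}\right) + 539 = \left(-4908 + \frac{154^{2}}{10816 \cdot 10609}\right) + 539 = \left(-4908 + \frac{1}{10816} \cdot \frac{1}{10609} \cdot 23716\right) + 539 = \left(-4908 + \frac{5929}{28686736}\right) + 539 = - \frac{140794494359}{28686736} + 539 = - \frac{125332343655}{28686736}$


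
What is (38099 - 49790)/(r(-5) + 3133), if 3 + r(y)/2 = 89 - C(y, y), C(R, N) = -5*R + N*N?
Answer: -11691/3205 ≈ -3.6477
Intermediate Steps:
C(R, N) = N**2 - 5*R (C(R, N) = -5*R + N**2 = N**2 - 5*R)
r(y) = 172 - 2*y**2 + 10*y (r(y) = -6 + 2*(89 - (y**2 - 5*y)) = -6 + 2*(89 + (-y**2 + 5*y)) = -6 + 2*(89 - y**2 + 5*y) = -6 + (178 - 2*y**2 + 10*y) = 172 - 2*y**2 + 10*y)
(38099 - 49790)/(r(-5) + 3133) = (38099 - 49790)/((172 - 2*(-5)**2 + 10*(-5)) + 3133) = -11691/((172 - 2*25 - 50) + 3133) = -11691/((172 - 50 - 50) + 3133) = -11691/(72 + 3133) = -11691/3205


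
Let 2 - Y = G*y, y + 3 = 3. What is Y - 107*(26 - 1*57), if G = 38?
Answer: 3319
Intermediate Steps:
y = 0 (y = -3 + 3 = 0)
Y = 2 (Y = 2 - 38*0 = 2 - 1*0 = 2 + 0 = 2)
Y - 107*(26 - 1*57) = 2 - 107*(26 - 1*57) = 2 - 107*(26 - 57) = 2 - 107*(-31) = 2 + 3317 = 3319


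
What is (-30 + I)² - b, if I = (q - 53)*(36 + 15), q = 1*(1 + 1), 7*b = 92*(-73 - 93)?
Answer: 48470399/7 ≈ 6.9243e+6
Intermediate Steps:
b = -15272/7 (b = (92*(-73 - 93))/7 = (92*(-166))/7 = (⅐)*(-15272) = -15272/7 ≈ -2181.7)
q = 2 (q = 1*2 = 2)
I = -2601 (I = (2 - 53)*(36 + 15) = -51*51 = -2601)
(-30 + I)² - b = (-30 - 2601)² - 1*(-15272/7) = (-2631)² + 15272/7 = 6922161 + 15272/7 = 48470399/7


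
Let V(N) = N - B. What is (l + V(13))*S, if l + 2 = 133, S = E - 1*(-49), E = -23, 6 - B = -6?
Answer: 3432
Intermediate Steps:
B = 12 (B = 6 - 1*(-6) = 6 + 6 = 12)
V(N) = -12 + N (V(N) = N - 1*12 = N - 12 = -12 + N)
S = 26 (S = -23 - 1*(-49) = -23 + 49 = 26)
l = 131 (l = -2 + 133 = 131)
(l + V(13))*S = (131 + (-12 + 13))*26 = (131 + 1)*26 = 132*26 = 3432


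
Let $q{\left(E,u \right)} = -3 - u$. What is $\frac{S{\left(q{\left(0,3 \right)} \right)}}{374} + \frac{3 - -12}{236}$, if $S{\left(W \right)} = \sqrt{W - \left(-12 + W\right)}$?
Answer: $\frac{15}{236} + \frac{\sqrt{3}}{187} \approx 0.072822$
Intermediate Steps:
$S{\left(W \right)} = 2 \sqrt{3}$ ($S{\left(W \right)} = \sqrt{12} = 2 \sqrt{3}$)
$\frac{S{\left(q{\left(0,3 \right)} \right)}}{374} + \frac{3 - -12}{236} = \frac{2 \sqrt{3}}{374} + \frac{3 - -12}{236} = 2 \sqrt{3} \cdot \frac{1}{374} + \left(3 + 12\right) \frac{1}{236} = \frac{\sqrt{3}}{187} + 15 \cdot \frac{1}{236} = \frac{\sqrt{3}}{187} + \frac{15}{236} = \frac{15}{236} + \frac{\sqrt{3}}{187}$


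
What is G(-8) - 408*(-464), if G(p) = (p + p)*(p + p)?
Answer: 189568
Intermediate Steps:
G(p) = 4*p² (G(p) = (2*p)*(2*p) = 4*p²)
G(-8) - 408*(-464) = 4*(-8)² - 408*(-464) = 4*64 + 189312 = 256 + 189312 = 189568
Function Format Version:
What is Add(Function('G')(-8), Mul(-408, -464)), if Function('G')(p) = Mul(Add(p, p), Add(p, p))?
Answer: 189568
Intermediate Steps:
Function('G')(p) = Mul(4, Pow(p, 2)) (Function('G')(p) = Mul(Mul(2, p), Mul(2, p)) = Mul(4, Pow(p, 2)))
Add(Function('G')(-8), Mul(-408, -464)) = Add(Mul(4, Pow(-8, 2)), Mul(-408, -464)) = Add(Mul(4, 64), 189312) = Add(256, 189312) = 189568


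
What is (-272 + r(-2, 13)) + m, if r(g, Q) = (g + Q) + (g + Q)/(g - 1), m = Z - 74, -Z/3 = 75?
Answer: -1691/3 ≈ -563.67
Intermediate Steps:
Z = -225 (Z = -3*75 = -225)
m = -299 (m = -225 - 74 = -299)
r(g, Q) = Q + g + (Q + g)/(-1 + g) (r(g, Q) = (Q + g) + (Q + g)/(-1 + g) = Q + g + (Q + g)/(-1 + g))
(-272 + r(-2, 13)) + m = (-272 - 2*(13 - 2)/(-1 - 2)) - 299 = (-272 - 2*11/(-3)) - 299 = (-272 - 2*(-⅓)*11) - 299 = (-272 + 22/3) - 299 = -794/3 - 299 = -1691/3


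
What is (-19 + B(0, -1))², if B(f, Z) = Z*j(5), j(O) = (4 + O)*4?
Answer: 3025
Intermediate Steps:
j(O) = 16 + 4*O
B(f, Z) = 36*Z (B(f, Z) = Z*(16 + 4*5) = Z*(16 + 20) = Z*36 = 36*Z)
(-19 + B(0, -1))² = (-19 + 36*(-1))² = (-19 - 36)² = (-55)² = 3025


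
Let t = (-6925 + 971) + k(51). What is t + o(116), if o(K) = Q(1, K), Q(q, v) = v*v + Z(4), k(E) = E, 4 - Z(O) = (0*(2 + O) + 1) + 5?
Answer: 7551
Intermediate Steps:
Z(O) = -2 (Z(O) = 4 - ((0*(2 + O) + 1) + 5) = 4 - ((0 + 1) + 5) = 4 - (1 + 5) = 4 - 1*6 = 4 - 6 = -2)
Q(q, v) = -2 + v**2 (Q(q, v) = v*v - 2 = v**2 - 2 = -2 + v**2)
o(K) = -2 + K**2
t = -5903 (t = (-6925 + 971) + 51 = -5954 + 51 = -5903)
t + o(116) = -5903 + (-2 + 116**2) = -5903 + (-2 + 13456) = -5903 + 13454 = 7551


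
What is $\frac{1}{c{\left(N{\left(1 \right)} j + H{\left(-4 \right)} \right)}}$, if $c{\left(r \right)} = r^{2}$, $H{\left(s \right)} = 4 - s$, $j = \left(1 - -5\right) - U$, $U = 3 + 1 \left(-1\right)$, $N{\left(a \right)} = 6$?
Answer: $\frac{1}{1024} \approx 0.00097656$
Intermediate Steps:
$U = 2$ ($U = 3 - 1 = 2$)
$j = 4$ ($j = \left(1 - -5\right) - 2 = \left(1 + 5\right) - 2 = 6 - 2 = 4$)
$\frac{1}{c{\left(N{\left(1 \right)} j + H{\left(-4 \right)} \right)}} = \frac{1}{\left(6 \cdot 4 + \left(4 - -4\right)\right)^{2}} = \frac{1}{\left(24 + \left(4 + 4\right)\right)^{2}} = \frac{1}{\left(24 + 8\right)^{2}} = \frac{1}{32^{2}} = \frac{1}{1024}$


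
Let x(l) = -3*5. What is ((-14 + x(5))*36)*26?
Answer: -27144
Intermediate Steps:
x(l) = -15
((-14 + x(5))*36)*26 = ((-14 - 15)*36)*26 = -29*36*26 = -1044*26 = -27144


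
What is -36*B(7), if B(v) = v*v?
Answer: -1764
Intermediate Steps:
B(v) = v²
-36*B(7) = -36*7² = -36*49 = -1764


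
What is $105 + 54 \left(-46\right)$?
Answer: $-2379$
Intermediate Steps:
$105 + 54 \left(-46\right) = 105 - 2484 = -2379$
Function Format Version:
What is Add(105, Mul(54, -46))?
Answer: -2379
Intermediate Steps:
Add(105, Mul(54, -46)) = Add(105, -2484) = -2379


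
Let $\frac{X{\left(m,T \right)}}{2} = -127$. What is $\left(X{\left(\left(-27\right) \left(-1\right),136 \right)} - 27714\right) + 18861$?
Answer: $-9107$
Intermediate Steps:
$X{\left(m,T \right)} = -254$ ($X{\left(m,T \right)} = 2 \left(-127\right) = -254$)
$\left(X{\left(\left(-27\right) \left(-1\right),136 \right)} - 27714\right) + 18861 = \left(-254 - 27714\right) + 18861 = -27968 + 18861 = -9107$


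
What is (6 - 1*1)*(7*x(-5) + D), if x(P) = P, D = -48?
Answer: -415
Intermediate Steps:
(6 - 1*1)*(7*x(-5) + D) = (6 - 1*1)*(7*(-5) - 48) = (6 - 1)*(-35 - 48) = 5*(-83) = -415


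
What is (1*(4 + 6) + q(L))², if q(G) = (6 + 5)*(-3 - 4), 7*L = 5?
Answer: 4489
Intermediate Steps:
L = 5/7 (L = (⅐)*5 = 5/7 ≈ 0.71429)
q(G) = -77 (q(G) = 11*(-7) = -77)
(1*(4 + 6) + q(L))² = (1*(4 + 6) - 77)² = (1*10 - 77)² = (10 - 77)² = (-67)² = 4489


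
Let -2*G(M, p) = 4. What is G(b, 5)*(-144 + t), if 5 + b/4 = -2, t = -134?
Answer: 556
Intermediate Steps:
b = -28 (b = -20 + 4*(-2) = -20 - 8 = -28)
G(M, p) = -2 (G(M, p) = -1/2*4 = -2)
G(b, 5)*(-144 + t) = -2*(-144 - 134) = -2*(-278) = 556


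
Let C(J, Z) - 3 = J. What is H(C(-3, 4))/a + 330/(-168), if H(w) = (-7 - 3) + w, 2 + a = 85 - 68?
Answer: -221/84 ≈ -2.6310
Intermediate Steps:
C(J, Z) = 3 + J
a = 15 (a = -2 + (85 - 68) = -2 + 17 = 15)
H(w) = -10 + w
H(C(-3, 4))/a + 330/(-168) = (-10 + (3 - 3))/15 + 330/(-168) = (-10 + 0)*(1/15) + 330*(-1/168) = -10*1/15 - 55/28 = -2/3 - 55/28 = -221/84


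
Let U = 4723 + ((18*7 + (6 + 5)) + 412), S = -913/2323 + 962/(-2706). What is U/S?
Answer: -4142499042/588163 ≈ -7043.1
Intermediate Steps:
S = -2352652/3143019 (S = -913*1/2323 + 962*(-1/2706) = -913/2323 - 481/1353 = -2352652/3143019 ≈ -0.74853)
U = 5272 (U = 4723 + ((126 + 11) + 412) = 4723 + (137 + 412) = 4723 + 549 = 5272)
U/S = 5272/(-2352652/3143019) = 5272*(-3143019/2352652) = -4142499042/588163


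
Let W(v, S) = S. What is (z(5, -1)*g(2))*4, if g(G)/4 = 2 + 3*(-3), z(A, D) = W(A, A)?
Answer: -560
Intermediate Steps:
z(A, D) = A
g(G) = -28 (g(G) = 4*(2 + 3*(-3)) = 4*(2 - 9) = 4*(-7) = -28)
(z(5, -1)*g(2))*4 = (5*(-28))*4 = -140*4 = -560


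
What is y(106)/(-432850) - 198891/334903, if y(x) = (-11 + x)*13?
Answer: -17300714911/28992552710 ≈ -0.59673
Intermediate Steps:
y(x) = -143 + 13*x
y(106)/(-432850) - 198891/334903 = (-143 + 13*106)/(-432850) - 198891/334903 = (-143 + 1378)*(-1/432850) - 198891*1/334903 = 1235*(-1/432850) - 198891/334903 = -247/86570 - 198891/334903 = -17300714911/28992552710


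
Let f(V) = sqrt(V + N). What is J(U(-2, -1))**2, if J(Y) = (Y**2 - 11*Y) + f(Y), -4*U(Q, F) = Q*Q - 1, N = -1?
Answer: 19433/256 + 141*I*sqrt(7)/16 ≈ 75.91 + 23.316*I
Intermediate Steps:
f(V) = sqrt(-1 + V) (f(V) = sqrt(V - 1) = sqrt(-1 + V))
U(Q, F) = 1/4 - Q**2/4 (U(Q, F) = -(Q*Q - 1)/4 = -(Q**2 - 1)/4 = -(-1 + Q**2)/4 = 1/4 - Q**2/4)
J(Y) = Y**2 + sqrt(-1 + Y) - 11*Y (J(Y) = (Y**2 - 11*Y) + sqrt(-1 + Y) = Y**2 + sqrt(-1 + Y) - 11*Y)
J(U(-2, -1))**2 = ((1/4 - 1/4*(-2)**2)**2 + sqrt(-1 + (1/4 - 1/4*(-2)**2)) - 11*(1/4 - 1/4*(-2)**2))**2 = ((1/4 - 1/4*4)**2 + sqrt(-1 + (1/4 - 1/4*4)) - 11*(1/4 - 1/4*4))**2 = ((1/4 - 1)**2 + sqrt(-1 + (1/4 - 1)) - 11*(1/4 - 1))**2 = ((-3/4)**2 + sqrt(-1 - 3/4) - 11*(-3/4))**2 = (9/16 + sqrt(-7/4) + 33/4)**2 = (9/16 + I*sqrt(7)/2 + 33/4)**2 = (141/16 + I*sqrt(7)/2)**2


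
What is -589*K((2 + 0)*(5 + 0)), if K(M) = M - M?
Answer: 0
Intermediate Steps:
K(M) = 0
-589*K((2 + 0)*(5 + 0)) = -589*0 = 0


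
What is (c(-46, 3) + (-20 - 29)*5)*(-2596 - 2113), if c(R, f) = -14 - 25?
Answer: 1337356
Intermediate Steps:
c(R, f) = -39
(c(-46, 3) + (-20 - 29)*5)*(-2596 - 2113) = (-39 + (-20 - 29)*5)*(-2596 - 2113) = (-39 - 49*5)*(-4709) = (-39 - 245)*(-4709) = -284*(-4709) = 1337356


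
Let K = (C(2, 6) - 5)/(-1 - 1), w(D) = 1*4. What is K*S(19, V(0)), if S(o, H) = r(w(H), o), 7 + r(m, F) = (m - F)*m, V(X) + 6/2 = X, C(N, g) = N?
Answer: -201/2 ≈ -100.50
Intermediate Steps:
w(D) = 4
V(X) = -3 + X
K = 3/2 (K = (2 - 5)/(-1 - 1) = -3/(-2) = -3*(-½) = 3/2 ≈ 1.5000)
r(m, F) = -7 + m*(m - F) (r(m, F) = -7 + (m - F)*m = -7 + m*(m - F))
S(o, H) = 9 - 4*o (S(o, H) = -7 + 4² - 1*o*4 = -7 + 16 - 4*o = 9 - 4*o)
K*S(19, V(0)) = 3*(9 - 4*19)/2 = 3*(9 - 76)/2 = (3/2)*(-67) = -201/2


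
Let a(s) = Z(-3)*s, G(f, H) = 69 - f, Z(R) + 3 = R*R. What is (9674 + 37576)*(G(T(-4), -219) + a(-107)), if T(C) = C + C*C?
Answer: -27641250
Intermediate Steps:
T(C) = C + C²
Z(R) = -3 + R² (Z(R) = -3 + R*R = -3 + R²)
a(s) = 6*s (a(s) = (-3 + (-3)²)*s = (-3 + 9)*s = 6*s)
(9674 + 37576)*(G(T(-4), -219) + a(-107)) = (9674 + 37576)*((69 - (-4)*(1 - 4)) + 6*(-107)) = 47250*((69 - (-4)*(-3)) - 642) = 47250*((69 - 1*12) - 642) = 47250*((69 - 12) - 642) = 47250*(57 - 642) = 47250*(-585) = -27641250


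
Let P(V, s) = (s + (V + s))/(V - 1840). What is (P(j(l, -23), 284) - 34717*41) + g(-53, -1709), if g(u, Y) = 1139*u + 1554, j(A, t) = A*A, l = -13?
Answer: -2476773647/1671 ≈ -1.4822e+6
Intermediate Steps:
j(A, t) = A**2
g(u, Y) = 1554 + 1139*u
P(V, s) = (V + 2*s)/(-1840 + V)
(P(j(l, -23), 284) - 34717*41) + g(-53, -1709) = (((-13)**2 + 2*284)/(-1840 + (-13)**2) - 34717*41) + (1554 + 1139*(-53)) = ((169 + 568)/(-1840 + 169) - 1423397) + (1554 - 60367) = (737/(-1671) - 1423397) - 58813 = (-1/1671*737 - 1423397) - 58813 = (-737/1671 - 1423397) - 58813 = -2378497124/1671 - 58813 = -2476773647/1671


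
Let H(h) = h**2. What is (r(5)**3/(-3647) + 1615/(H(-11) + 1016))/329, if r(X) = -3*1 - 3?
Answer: 6135497/1364244231 ≈ 0.0044974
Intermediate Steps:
r(X) = -6 (r(X) = -3 - 3 = -6)
(r(5)**3/(-3647) + 1615/(H(-11) + 1016))/329 = ((-6)**3/(-3647) + 1615/((-11)**2 + 1016))/329 = (-216*(-1/3647) + 1615/(121 + 1016))*(1/329) = (216/3647 + 1615/1137)*(1/329) = (6135497/4146639)*(1/329) = 6135497/1364244231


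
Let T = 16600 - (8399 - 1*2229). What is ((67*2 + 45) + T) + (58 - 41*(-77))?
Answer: 13824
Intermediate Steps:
T = 10430 (T = 16600 - (8399 - 2229) = 16600 - 1*6170 = 16600 - 6170 = 10430)
((67*2 + 45) + T) + (58 - 41*(-77)) = ((67*2 + 45) + 10430) + (58 - 41*(-77)) = ((134 + 45) + 10430) + (58 + 3157) = (179 + 10430) + 3215 = 10609 + 3215 = 13824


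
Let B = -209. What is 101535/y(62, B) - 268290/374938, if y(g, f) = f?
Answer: -19062701220/39181021 ≈ -486.53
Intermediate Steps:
101535/y(62, B) - 268290/374938 = 101535/(-209) - 268290/374938 = 101535*(-1/209) - 268290*1/374938 = -101535/209 - 134145/187469 = -19062701220/39181021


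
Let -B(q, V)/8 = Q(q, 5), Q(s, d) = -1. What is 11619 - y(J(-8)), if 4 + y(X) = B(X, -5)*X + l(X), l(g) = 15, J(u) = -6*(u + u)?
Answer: 10840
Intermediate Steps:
J(u) = -12*u
B(q, V) = 8 (B(q, V) = -8*(-1) = 8)
y(X) = 11 + 8*X (y(X) = -4 + (8*X + 15) = -4 + (15 + 8*X) = 11 + 8*X)
11619 - y(J(-8)) = 11619 - (11 + 8*(-12*(-8))) = 11619 - (11 + 8*96) = 11619 - (11 + 768) = 11619 - 1*779 = 11619 - 779 = 10840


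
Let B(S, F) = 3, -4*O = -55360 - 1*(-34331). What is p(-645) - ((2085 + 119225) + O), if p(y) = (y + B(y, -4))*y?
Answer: 1150091/4 ≈ 2.8752e+5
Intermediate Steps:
O = 21029/4 (O = -(-55360 - 1*(-34331))/4 = -(-55360 + 34331)/4 = -¼*(-21029) = 21029/4 ≈ 5257.3)
p(y) = y*(3 + y) (p(y) = (y + 3)*y = (3 + y)*y = y*(3 + y))
p(-645) - ((2085 + 119225) + O) = -645*(3 - 645) - ((2085 + 119225) + 21029/4) = -645*(-642) - (121310 + 21029/4) = 414090 - 1*506269/4 = 414090 - 506269/4 = 1150091/4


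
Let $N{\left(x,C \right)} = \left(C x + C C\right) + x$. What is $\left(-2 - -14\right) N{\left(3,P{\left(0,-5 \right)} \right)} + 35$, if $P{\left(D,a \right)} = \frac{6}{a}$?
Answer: $\frac{1127}{25} \approx 45.08$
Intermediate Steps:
$N{\left(x,C \right)} = x + C^{2} + C x$ ($N{\left(x,C \right)} = \left(C x + C^{2}\right) + x = \left(C^{2} + C x\right) + x = x + C^{2} + C x$)
$\left(-2 - -14\right) N{\left(3,P{\left(0,-5 \right)} \right)} + 35 = \left(-2 - -14\right) \left(3 + \left(\frac{6}{-5}\right)^{2} + \frac{6}{-5} \cdot 3\right) + 35 = \left(-2 + 14\right) \left(3 + \left(6 \left(- \frac{1}{5}\right)\right)^{2} + 6 \left(- \frac{1}{5}\right) 3\right) + 35 = 12 \left(3 + \left(- \frac{6}{5}\right)^{2} - \frac{18}{5}\right) + 35 = 12 \left(3 + \frac{36}{25} - \frac{18}{5}\right) + 35 = 12 \cdot \frac{21}{25} + 35 = \frac{252}{25} + 35 = \frac{1127}{25}$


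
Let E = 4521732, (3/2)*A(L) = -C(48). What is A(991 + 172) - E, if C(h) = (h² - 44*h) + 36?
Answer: -4521884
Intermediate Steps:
C(h) = 36 + h² - 44*h
A(L) = -152 (A(L) = 2*(-(36 + 48² - 44*48))/3 = 2*(-(36 + 2304 - 2112))/3 = 2*(-1*228)/3 = (⅔)*(-228) = -152)
A(991 + 172) - E = -152 - 1*4521732 = -152 - 4521732 = -4521884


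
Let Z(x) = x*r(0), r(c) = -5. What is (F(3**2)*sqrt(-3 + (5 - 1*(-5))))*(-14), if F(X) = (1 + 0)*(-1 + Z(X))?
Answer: 644*sqrt(7) ≈ 1703.9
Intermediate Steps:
Z(x) = -5*x (Z(x) = x*(-5) = -5*x)
F(X) = -1 - 5*X (F(X) = (1 + 0)*(-1 - 5*X) = 1*(-1 - 5*X) = -1 - 5*X)
(F(3**2)*sqrt(-3 + (5 - 1*(-5))))*(-14) = ((-1 - 5*3**2)*sqrt(-3 + (5 - 1*(-5))))*(-14) = ((-1 - 5*9)*sqrt(-3 + (5 + 5)))*(-14) = ((-1 - 45)*sqrt(-3 + 10))*(-14) = -46*sqrt(7)*(-14) = 644*sqrt(7)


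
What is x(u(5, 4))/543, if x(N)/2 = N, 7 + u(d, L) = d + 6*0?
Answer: -4/543 ≈ -0.0073665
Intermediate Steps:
u(d, L) = -7 + d (u(d, L) = -7 + (d + 6*0) = -7 + (d + 0) = -7 + d)
x(N) = 2*N
x(u(5, 4))/543 = (2*(-7 + 5))/543 = (2*(-2))*(1/543) = -4*1/543 = -4/543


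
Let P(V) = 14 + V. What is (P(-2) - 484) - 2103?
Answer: -2575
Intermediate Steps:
(P(-2) - 484) - 2103 = ((14 - 2) - 484) - 2103 = (12 - 484) - 2103 = -472 - 2103 = -2575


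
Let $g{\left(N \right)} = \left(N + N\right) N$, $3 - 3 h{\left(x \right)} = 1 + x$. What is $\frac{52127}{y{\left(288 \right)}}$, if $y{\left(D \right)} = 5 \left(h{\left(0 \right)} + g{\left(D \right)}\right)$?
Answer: $\frac{156381}{2488330} \approx 0.062846$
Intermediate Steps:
$h{\left(x \right)} = \frac{2}{3} - \frac{x}{3}$ ($h{\left(x \right)} = 1 - \frac{1 + x}{3} = 1 - \left(\frac{1}{3} + \frac{x}{3}\right) = \frac{2}{3} - \frac{x}{3}$)
$g{\left(N \right)} = 2 N^{2}$ ($g{\left(N \right)} = 2 N N = 2 N^{2}$)
$y{\left(D \right)} = \frac{10}{3} + 10 D^{2}$ ($y{\left(D \right)} = 5 \left(\left(\frac{2}{3} - 0\right) + 2 D^{2}\right) = 5 \left(\left(\frac{2}{3} + 0\right) + 2 D^{2}\right) = 5 \left(\frac{2}{3} + 2 D^{2}\right) = \frac{10}{3} + 10 D^{2}$)
$\frac{52127}{y{\left(288 \right)}} = \frac{52127}{\frac{10}{3} + 10 \cdot 288^{2}} = \frac{52127}{\frac{10}{3} + 10 \cdot 82944} = \frac{52127}{\frac{10}{3} + 829440} = \frac{52127}{\frac{2488330}{3}} = 52127 \cdot \frac{3}{2488330} = \frac{156381}{2488330}$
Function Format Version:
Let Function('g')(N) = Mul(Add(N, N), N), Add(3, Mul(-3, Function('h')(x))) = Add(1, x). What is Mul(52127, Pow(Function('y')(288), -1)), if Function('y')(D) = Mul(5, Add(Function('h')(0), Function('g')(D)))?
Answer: Rational(156381, 2488330) ≈ 0.062846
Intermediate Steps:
Function('h')(x) = Add(Rational(2, 3), Mul(Rational(-1, 3), x)) (Function('h')(x) = Add(1, Mul(Rational(-1, 3), Add(1, x))) = Add(1, Add(Rational(-1, 3), Mul(Rational(-1, 3), x))) = Add(Rational(2, 3), Mul(Rational(-1, 3), x)))
Function('g')(N) = Mul(2, Pow(N, 2)) (Function('g')(N) = Mul(Mul(2, N), N) = Mul(2, Pow(N, 2)))
Function('y')(D) = Add(Rational(10, 3), Mul(10, Pow(D, 2))) (Function('y')(D) = Mul(5, Add(Add(Rational(2, 3), Mul(Rational(-1, 3), 0)), Mul(2, Pow(D, 2)))) = Mul(5, Add(Add(Rational(2, 3), 0), Mul(2, Pow(D, 2)))) = Mul(5, Add(Rational(2, 3), Mul(2, Pow(D, 2)))) = Add(Rational(10, 3), Mul(10, Pow(D, 2))))
Mul(52127, Pow(Function('y')(288), -1)) = Mul(52127, Pow(Add(Rational(10, 3), Mul(10, Pow(288, 2))), -1)) = Mul(52127, Pow(Add(Rational(10, 3), Mul(10, 82944)), -1)) = Mul(52127, Pow(Add(Rational(10, 3), 829440), -1)) = Mul(52127, Pow(Rational(2488330, 3), -1)) = Mul(52127, Rational(3, 2488330)) = Rational(156381, 2488330)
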